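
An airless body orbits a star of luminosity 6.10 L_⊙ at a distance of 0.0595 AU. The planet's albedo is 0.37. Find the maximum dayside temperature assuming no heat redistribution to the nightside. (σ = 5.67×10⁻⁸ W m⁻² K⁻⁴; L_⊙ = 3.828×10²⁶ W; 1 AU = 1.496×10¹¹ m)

T_ss ≈ 2260 K

d = 0.0595 AU = 8.90×10⁹ m.
L = 6.10 × 3.828×10²⁶ = 2.34×10²⁷ W.
Flux: S = L/(4πd²) = 2.34×10²⁷/(4π×(8.90×10⁹)²) = 2.35×10⁶ W m⁻².
With no redistribution each surface element balances locally: S(1−A) = σT⁴.
T = [2.35×10⁶ × 0.63 / 5.67×10⁻⁸]^(1/4) = (2.61×10¹³)^(1/4) = 2260 K.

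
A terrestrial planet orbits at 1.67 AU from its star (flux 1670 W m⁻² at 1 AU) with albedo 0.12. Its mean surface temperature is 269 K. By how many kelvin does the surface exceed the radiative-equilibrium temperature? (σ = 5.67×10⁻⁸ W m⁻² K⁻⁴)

S = 1670/1.67² = 598.8 W m⁻².
T_eq = [S(1−A)/(4σ)]^(1/4) = [598.8×0.88/(4×5.67×10⁻⁸)]^(1/4) = 219.5 K.
ΔT = T_surf − T_eq = 269 − 219.5.

ΔT ≈ 49.5 K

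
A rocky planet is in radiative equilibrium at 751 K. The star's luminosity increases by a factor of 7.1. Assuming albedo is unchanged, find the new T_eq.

T_eq ≈ 1230 K

T_eq ∝ L^(1/4) · d^(−1/2).
T′ = 751 × 7.1^(1/4) = 1230 K.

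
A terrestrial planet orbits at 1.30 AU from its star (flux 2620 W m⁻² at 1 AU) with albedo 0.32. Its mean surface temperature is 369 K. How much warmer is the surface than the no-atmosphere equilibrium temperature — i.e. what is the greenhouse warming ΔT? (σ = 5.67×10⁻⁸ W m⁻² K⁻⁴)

S = 2620/1.30² = 1550 W m⁻².
T_eq = [S(1−A)/(4σ)]^(1/4) = [1550×0.68/(4×5.67×10⁻⁸)]^(1/4) = 261.1 K.
ΔT = T_surf − T_eq = 369 − 261.1.

ΔT ≈ 107.9 K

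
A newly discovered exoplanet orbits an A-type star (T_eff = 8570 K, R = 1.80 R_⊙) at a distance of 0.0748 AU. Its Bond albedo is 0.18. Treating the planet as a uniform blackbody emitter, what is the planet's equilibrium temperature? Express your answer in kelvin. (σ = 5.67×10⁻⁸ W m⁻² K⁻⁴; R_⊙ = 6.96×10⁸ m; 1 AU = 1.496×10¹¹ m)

R_⋆ = 1.80 × 6.96×10⁸ = 1.25×10⁹ m.
d = 0.0748 AU = 1.12×10¹⁰ m.
L = 4πR_⋆²σT_⋆⁴ = 4π(1.25×10⁹)² × 5.67×10⁻⁸ × (8570)⁴ = 6.03×10²⁷ W.
S = L/(4πd²) = 3.83×10⁶ W m⁻².
Energy balance: absorbed = emitted ⇒ πR²·S(1−A) = 4πR²·σT_eq⁴, so T_eq⁴ = S(1−A)/(4σ).
T_eq = [3.83×10⁶ × 0.82 / (4 × 5.67×10⁻⁸)]^(1/4) = (1.39×10¹³)^(1/4) = 1930 K.

T_eq ≈ 1930 K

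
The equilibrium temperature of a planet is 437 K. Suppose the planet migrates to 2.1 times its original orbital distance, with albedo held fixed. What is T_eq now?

T_eq ≈ 302 K

T_eq ∝ L^(1/4) · d^(−1/2).
T′ = 437 / 2.1^(1/2) = 302 K.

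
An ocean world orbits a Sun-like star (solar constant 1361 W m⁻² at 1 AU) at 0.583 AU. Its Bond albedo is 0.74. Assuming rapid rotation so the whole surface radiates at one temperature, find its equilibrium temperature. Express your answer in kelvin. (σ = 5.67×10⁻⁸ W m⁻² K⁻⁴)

Flux at 0.583 AU: S = 1361/0.583² = 4000 W m⁻².
Energy balance: absorbed = emitted ⇒ πR²·S(1−A) = 4πR²·σT_eq⁴, so T_eq⁴ = S(1−A)/(4σ).
T_eq = [4000 × 0.26 / (4 × 5.67×10⁻⁸)]^(1/4) = (4.59×10⁹)^(1/4) = 260 K.

T_eq ≈ 260 K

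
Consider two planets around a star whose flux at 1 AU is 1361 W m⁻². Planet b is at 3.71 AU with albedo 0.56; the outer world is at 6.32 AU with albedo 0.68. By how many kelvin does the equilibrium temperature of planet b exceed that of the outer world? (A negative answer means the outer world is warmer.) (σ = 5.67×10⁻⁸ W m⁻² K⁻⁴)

T_eq = [S₀(1−A)/(4σd²)]^(1/4), so T ∝ (1−A)^(1/4) / √d.
T₁ = [1361×0.44/(4×5.67×10⁻⁸×3.71²)]^(1/4) = 117.69 K.
T₂ = [1361×0.32/(4×5.67×10⁻⁸×6.32²)]^(1/4) = 83.27 K.

ΔT ≈ 34.4 K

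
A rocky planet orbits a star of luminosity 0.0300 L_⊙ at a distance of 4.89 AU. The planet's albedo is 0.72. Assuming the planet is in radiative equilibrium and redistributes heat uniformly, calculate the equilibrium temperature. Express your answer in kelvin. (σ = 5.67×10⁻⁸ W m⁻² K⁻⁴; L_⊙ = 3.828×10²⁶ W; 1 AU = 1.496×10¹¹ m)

T_eq ≈ 38.1 K

d = 4.89 AU = 7.32×10¹¹ m.
L = 0.0300 × 3.828×10²⁶ = 1.15×10²⁵ W.
Flux: S = L/(4πd²) = 1.15×10²⁵/(4π×(7.32×10¹¹)²) = 1.71 W m⁻².
Energy balance: absorbed = emitted ⇒ πR²·S(1−A) = 4πR²·σT_eq⁴, so T_eq⁴ = S(1−A)/(4σ).
T_eq = [1.71 × 0.28 / (4 × 5.67×10⁻⁸)]^(1/4) = (2.11×10⁶)^(1/4) = 38.1 K.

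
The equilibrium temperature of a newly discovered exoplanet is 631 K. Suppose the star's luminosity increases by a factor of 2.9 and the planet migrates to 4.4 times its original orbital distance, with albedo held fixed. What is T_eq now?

T_eq ≈ 393 K

T_eq ∝ L^(1/4) · d^(−1/2).
T′ = 631 × 2.9^(1/4) / 4.4^(1/2) = 393 K.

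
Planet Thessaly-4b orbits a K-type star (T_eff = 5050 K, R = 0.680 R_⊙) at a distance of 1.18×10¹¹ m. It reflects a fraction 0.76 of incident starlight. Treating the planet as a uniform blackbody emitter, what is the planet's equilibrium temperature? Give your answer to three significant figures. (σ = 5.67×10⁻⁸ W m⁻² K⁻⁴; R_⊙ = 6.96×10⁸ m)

T_eq ≈ 158 K

R_⋆ = 0.680 × 6.96×10⁸ = 4.73×10⁸ m.
L = 4πR_⋆²σT_⋆⁴ = 4π(4.73×10⁸)² × 5.67×10⁻⁸ × (5050)⁴ = 1.04×10²⁶ W.
S = L/(4πd²) = 593 W m⁻².
Energy balance: absorbed = emitted ⇒ πR²·S(1−A) = 4πR²·σT_eq⁴, so T_eq⁴ = S(1−A)/(4σ).
T_eq = [593 × 0.24 / (4 × 5.67×10⁻⁸)]^(1/4) = (6.28×10⁸)^(1/4) = 158 K.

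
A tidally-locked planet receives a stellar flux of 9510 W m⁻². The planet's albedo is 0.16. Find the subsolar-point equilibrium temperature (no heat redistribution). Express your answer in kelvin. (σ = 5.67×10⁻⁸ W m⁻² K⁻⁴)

T_ss ≈ 613 K

At the subsolar point the surface absorbs S(1−A) and emits σT⁴ per unit area — no factor of 4, since only the local patch is in balance.
T = [9510 × 0.84 / 5.67×10⁻⁸]^(1/4) = (1.41×10¹¹)^(1/4) = 613 K.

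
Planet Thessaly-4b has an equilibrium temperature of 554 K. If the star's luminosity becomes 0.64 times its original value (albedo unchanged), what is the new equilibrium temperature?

T_eq ∝ L^(1/4) · d^(−1/2).
T′ = 554 × 0.64^(1/4) = 496 K.

T_eq ≈ 496 K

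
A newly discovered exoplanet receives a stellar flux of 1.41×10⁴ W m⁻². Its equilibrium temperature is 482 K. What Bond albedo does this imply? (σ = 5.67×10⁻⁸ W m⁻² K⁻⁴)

From T_eq⁴ = S(1−A)/(4σ): 1−A = 4σT_eq⁴/S.
1−A = 4 × 5.67×10⁻⁸ × (482)⁴ / 1.41×10⁴ = 0.868.

A ≈ 0.13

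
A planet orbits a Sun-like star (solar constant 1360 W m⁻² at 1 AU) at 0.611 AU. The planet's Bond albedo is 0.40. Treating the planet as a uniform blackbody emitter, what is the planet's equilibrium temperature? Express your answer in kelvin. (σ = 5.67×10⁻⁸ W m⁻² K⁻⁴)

T_eq ≈ 313 K

Flux at 0.611 AU: S = 1360/0.611² = 3640 W m⁻².
Energy balance: absorbed = emitted ⇒ πR²·S(1−A) = 4πR²·σT_eq⁴, so T_eq⁴ = S(1−A)/(4σ).
T_eq = [3640 × 0.60 / (4 × 5.67×10⁻⁸)]^(1/4) = (9.64×10⁹)^(1/4) = 313 K.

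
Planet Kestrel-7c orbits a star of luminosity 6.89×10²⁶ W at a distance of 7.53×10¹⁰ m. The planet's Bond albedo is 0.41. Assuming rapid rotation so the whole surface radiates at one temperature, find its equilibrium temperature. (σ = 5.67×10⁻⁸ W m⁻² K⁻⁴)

T_eq ≈ 398 K

Flux: S = L/(4πd²) = 6.89×10²⁶/(4π×(7.53×10¹⁰)²) = 9670 W m⁻².
Energy balance: absorbed = emitted ⇒ πR²·S(1−A) = 4πR²·σT_eq⁴, so T_eq⁴ = S(1−A)/(4σ).
T_eq = [9670 × 0.59 / (4 × 5.67×10⁻⁸)]^(1/4) = (2.52×10¹⁰)^(1/4) = 398 K.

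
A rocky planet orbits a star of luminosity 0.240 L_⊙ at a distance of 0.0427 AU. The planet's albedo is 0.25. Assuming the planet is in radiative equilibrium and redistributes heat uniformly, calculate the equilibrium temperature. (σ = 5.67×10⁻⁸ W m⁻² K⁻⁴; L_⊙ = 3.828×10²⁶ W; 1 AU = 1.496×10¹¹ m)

T_eq ≈ 877 K

d = 0.0427 AU = 6.39×10⁹ m.
L = 0.240 × 3.828×10²⁶ = 9.19×10²⁵ W.
Flux: S = L/(4πd²) = 9.19×10²⁵/(4π×(6.39×10⁹)²) = 1.79×10⁵ W m⁻².
Energy balance: absorbed = emitted ⇒ πR²·S(1−A) = 4πR²·σT_eq⁴, so T_eq⁴ = S(1−A)/(4σ).
T_eq = [1.79×10⁵ × 0.75 / (4 × 5.67×10⁻⁸)]^(1/4) = (5.92×10¹¹)^(1/4) = 877 K.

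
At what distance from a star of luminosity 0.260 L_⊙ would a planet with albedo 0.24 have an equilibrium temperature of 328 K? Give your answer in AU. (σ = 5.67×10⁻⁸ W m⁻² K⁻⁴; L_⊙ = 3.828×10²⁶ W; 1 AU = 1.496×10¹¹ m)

d ≈ 0.320 AU

L = 0.260 × 3.828×10²⁶ = 9.95×10²⁵ W.
From T_eq⁴ = L(1−A)/(16πσd²): d = √[L(1−A)/(16πσT_eq⁴)].
d = √[9.95×10²⁵ × 0.76 / (16π × 5.67×10⁻⁸ × (328)⁴)] = 4.79×10¹⁰ m = 0.320 AU.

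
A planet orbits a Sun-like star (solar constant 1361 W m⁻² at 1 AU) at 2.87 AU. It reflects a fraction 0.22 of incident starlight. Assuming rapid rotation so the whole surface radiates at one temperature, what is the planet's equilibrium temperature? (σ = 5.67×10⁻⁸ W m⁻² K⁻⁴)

T_eq ≈ 154 K

Flux at 2.87 AU: S = 1361/2.87² = 165 W m⁻².
Energy balance: absorbed = emitted ⇒ πR²·S(1−A) = 4πR²·σT_eq⁴, so T_eq⁴ = S(1−A)/(4σ).
T_eq = [165 × 0.78 / (4 × 5.67×10⁻⁸)]^(1/4) = (5.68×10⁸)^(1/4) = 154 K.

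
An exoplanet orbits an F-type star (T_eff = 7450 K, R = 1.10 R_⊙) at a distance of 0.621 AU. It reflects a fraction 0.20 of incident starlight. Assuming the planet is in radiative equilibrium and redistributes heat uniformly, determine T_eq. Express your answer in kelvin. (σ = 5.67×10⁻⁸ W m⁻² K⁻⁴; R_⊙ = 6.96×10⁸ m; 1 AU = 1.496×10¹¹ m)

R_⋆ = 1.10 × 6.96×10⁸ = 7.66×10⁸ m.
d = 0.621 AU = 9.29×10¹⁰ m.
L = 4πR_⋆²σT_⋆⁴ = 4π(7.66×10⁸)² × 5.67×10⁻⁸ × (7450)⁴ = 1.29×10²⁷ W.
S = L/(4πd²) = 1.19×10⁴ W m⁻².
Energy balance: absorbed = emitted ⇒ πR²·S(1−A) = 4πR²·σT_eq⁴, so T_eq⁴ = S(1−A)/(4σ).
T_eq = [1.19×10⁴ × 0.80 / (4 × 5.67×10⁻⁸)]^(1/4) = (4.18×10¹⁰)^(1/4) = 452 K.

T_eq ≈ 452 K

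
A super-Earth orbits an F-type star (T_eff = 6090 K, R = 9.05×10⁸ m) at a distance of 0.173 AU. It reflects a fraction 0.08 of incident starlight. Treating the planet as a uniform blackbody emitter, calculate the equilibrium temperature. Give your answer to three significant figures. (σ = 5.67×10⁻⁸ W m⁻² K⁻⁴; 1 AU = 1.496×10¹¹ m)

d = 0.173 AU = 2.59×10¹⁰ m.
L = 4πR_⋆²σT_⋆⁴ = 4π(9.05×10⁸)² × 5.67×10⁻⁸ × (6090)⁴ = 8.03×10²⁶ W.
S = L/(4πd²) = 9.54×10⁴ W m⁻².
Energy balance: absorbed = emitted ⇒ πR²·S(1−A) = 4πR²·σT_eq⁴, so T_eq⁴ = S(1−A)/(4σ).
T_eq = [9.54×10⁴ × 0.92 / (4 × 5.67×10⁻⁸)]^(1/4) = (3.87×10¹¹)^(1/4) = 789 K.

T_eq ≈ 789 K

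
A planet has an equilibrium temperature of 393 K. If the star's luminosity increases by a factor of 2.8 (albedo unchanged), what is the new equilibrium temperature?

T_eq ≈ 508 K

T_eq ∝ L^(1/4) · d^(−1/2).
T′ = 393 × 2.8^(1/4) = 508 K.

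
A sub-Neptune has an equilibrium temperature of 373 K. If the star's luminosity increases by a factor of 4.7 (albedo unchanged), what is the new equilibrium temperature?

T_eq ≈ 549 K

T_eq ∝ L^(1/4) · d^(−1/2).
T′ = 373 × 4.7^(1/4) = 549 K.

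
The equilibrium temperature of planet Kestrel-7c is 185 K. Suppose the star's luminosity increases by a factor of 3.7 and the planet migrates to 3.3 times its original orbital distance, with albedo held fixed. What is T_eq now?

T_eq ≈ 141 K

T_eq ∝ L^(1/4) · d^(−1/2).
T′ = 185 × 3.7^(1/4) / 3.3^(1/2) = 141 K.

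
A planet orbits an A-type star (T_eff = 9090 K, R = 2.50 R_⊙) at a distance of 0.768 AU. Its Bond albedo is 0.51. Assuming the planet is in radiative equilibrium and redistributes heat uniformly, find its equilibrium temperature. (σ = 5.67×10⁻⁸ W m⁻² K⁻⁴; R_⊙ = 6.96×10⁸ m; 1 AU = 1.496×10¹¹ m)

T_eq ≈ 662 K

R_⋆ = 2.50 × 6.96×10⁸ = 1.74×10⁹ m.
d = 0.768 AU = 1.15×10¹¹ m.
L = 4πR_⋆²σT_⋆⁴ = 4π(1.74×10⁹)² × 5.67×10⁻⁸ × (9090)⁴ = 1.47×10²⁸ W.
S = L/(4πd²) = 8.88×10⁴ W m⁻².
Energy balance: absorbed = emitted ⇒ πR²·S(1−A) = 4πR²·σT_eq⁴, so T_eq⁴ = S(1−A)/(4σ).
T_eq = [8.88×10⁴ × 0.49 / (4 × 5.67×10⁻⁸)]^(1/4) = (1.92×10¹¹)^(1/4) = 662 K.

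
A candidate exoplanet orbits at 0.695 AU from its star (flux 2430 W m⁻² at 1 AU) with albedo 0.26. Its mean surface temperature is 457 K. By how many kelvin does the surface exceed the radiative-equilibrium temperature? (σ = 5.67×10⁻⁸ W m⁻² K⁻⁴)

S = 2430/0.695² = 5031 W m⁻².
T_eq = [S(1−A)/(4σ)]^(1/4) = [5031×0.74/(4×5.67×10⁻⁸)]^(1/4) = 357.9 K.
ΔT = T_surf − T_eq = 457 − 357.9.

ΔT ≈ 99.1 K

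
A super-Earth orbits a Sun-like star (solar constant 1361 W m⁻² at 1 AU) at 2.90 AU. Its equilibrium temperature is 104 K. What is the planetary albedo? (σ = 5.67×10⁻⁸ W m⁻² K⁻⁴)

A ≈ 0.84

Flux at 2.90 AU: S = 1361/2.90² = 162 W m⁻².
From T_eq⁴ = S(1−A)/(4σ): 1−A = 4σT_eq⁴/S.
1−A = 4 × 5.67×10⁻⁸ × (104)⁴ / 162 = 0.164.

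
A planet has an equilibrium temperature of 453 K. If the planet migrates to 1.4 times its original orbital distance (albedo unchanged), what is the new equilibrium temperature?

T_eq ∝ L^(1/4) · d^(−1/2).
T′ = 453 / 1.4^(1/2) = 383 K.

T_eq ≈ 383 K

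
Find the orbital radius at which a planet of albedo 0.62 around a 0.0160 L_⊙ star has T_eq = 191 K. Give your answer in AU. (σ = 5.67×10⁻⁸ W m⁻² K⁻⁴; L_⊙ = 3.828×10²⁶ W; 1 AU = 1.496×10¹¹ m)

L = 0.0160 × 3.828×10²⁶ = 6.12×10²⁴ W.
From T_eq⁴ = L(1−A)/(16πσd²): d = √[L(1−A)/(16πσT_eq⁴)].
d = √[6.12×10²⁴ × 0.38 / (16π × 5.67×10⁻⁸ × (191)⁴)] = 2.48×10¹⁰ m = 0.166 AU.

d ≈ 0.166 AU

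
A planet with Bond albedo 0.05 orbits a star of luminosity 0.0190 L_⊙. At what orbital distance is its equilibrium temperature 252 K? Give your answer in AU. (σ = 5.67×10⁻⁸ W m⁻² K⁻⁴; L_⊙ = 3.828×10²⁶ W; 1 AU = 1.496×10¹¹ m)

L = 0.0190 × 3.828×10²⁶ = 7.27×10²⁴ W.
From T_eq⁴ = L(1−A)/(16πσd²): d = √[L(1−A)/(16πσT_eq⁴)].
d = √[7.27×10²⁴ × 0.95 / (16π × 5.67×10⁻⁸ × (252)⁴)] = 2.45×10¹⁰ m = 0.164 AU.

d ≈ 0.164 AU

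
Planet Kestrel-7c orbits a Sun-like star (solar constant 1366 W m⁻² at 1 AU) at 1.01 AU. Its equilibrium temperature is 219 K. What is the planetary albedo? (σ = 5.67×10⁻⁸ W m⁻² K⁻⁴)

A ≈ 0.61

Flux at 1.01 AU: S = 1366/1.01² = 1340 W m⁻².
From T_eq⁴ = S(1−A)/(4σ): 1−A = 4σT_eq⁴/S.
1−A = 4 × 5.67×10⁻⁸ × (219)⁴ / 1340 = 0.390.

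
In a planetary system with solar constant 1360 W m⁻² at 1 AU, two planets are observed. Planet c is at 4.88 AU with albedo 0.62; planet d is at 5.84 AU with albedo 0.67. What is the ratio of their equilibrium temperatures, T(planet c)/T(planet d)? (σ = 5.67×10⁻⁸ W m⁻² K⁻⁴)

T_eq = [S₀(1−A)/(4σd²)]^(1/4), so T ∝ (1−A)^(1/4) / √d.
T₁ = [1360×0.38/(4×5.67×10⁻⁸×4.88²)]^(1/4) = 98.90 K.
T₂ = [1360×0.33/(4×5.67×10⁻⁸×5.84²)]^(1/4) = 87.28 K.

T₁/T₂ ≈ 1.133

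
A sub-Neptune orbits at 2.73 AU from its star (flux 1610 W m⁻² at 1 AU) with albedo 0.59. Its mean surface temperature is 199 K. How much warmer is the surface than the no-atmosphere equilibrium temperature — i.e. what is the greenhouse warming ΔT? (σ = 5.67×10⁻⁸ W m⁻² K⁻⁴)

ΔT ≈ 58.4 K

S = 1610/2.73² = 216.0 W m⁻².
T_eq = [S(1−A)/(4σ)]^(1/4) = [216.0×0.41/(4×5.67×10⁻⁸)]^(1/4) = 140.6 K.
ΔT = T_surf − T_eq = 199 − 140.6.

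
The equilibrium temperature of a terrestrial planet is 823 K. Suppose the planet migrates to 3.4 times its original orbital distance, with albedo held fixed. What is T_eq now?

T_eq ∝ L^(1/4) · d^(−1/2).
T′ = 823 / 3.4^(1/2) = 446 K.

T_eq ≈ 446 K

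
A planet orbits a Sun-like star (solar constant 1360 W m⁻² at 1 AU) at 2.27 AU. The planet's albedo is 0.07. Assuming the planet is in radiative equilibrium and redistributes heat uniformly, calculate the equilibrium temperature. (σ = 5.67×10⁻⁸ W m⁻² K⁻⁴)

Flux at 2.27 AU: S = 1360/2.27² = 264 W m⁻².
Energy balance: absorbed = emitted ⇒ πR²·S(1−A) = 4πR²·σT_eq⁴, so T_eq⁴ = S(1−A)/(4σ).
T_eq = [264 × 0.93 / (4 × 5.67×10⁻⁸)]^(1/4) = (1.08×10⁹)^(1/4) = 181 K.

T_eq ≈ 181 K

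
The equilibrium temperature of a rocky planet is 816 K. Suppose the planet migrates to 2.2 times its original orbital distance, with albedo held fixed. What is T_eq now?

T_eq ≈ 550 K

T_eq ∝ L^(1/4) · d^(−1/2).
T′ = 816 / 2.2^(1/2) = 550 K.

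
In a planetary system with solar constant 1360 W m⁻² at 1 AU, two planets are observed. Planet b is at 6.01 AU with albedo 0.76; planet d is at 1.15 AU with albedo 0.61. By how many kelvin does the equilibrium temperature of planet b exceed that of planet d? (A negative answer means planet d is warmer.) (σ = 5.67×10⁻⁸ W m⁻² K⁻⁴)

ΔT ≈ -125.6 K

T_eq = [S₀(1−A)/(4σd²)]^(1/4), so T ∝ (1−A)^(1/4) / √d.
T₁ = [1360×0.24/(4×5.67×10⁻⁸×6.01²)]^(1/4) = 79.45 K.
T₂ = [1360×0.39/(4×5.67×10⁻⁸×1.15²)]^(1/4) = 205.06 K.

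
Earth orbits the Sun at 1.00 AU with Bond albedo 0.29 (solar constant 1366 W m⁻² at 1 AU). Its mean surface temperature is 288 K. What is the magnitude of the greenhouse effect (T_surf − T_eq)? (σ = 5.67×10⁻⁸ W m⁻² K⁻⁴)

ΔT ≈ 32.3 K

S = 1366/1.00² = 1366 W m⁻².
T_eq = [S(1−A)/(4σ)]^(1/4) = [1366×0.71/(4×5.67×10⁻⁸)]^(1/4) = 255.7 K.
ΔT = T_surf − T_eq = 288 − 255.7.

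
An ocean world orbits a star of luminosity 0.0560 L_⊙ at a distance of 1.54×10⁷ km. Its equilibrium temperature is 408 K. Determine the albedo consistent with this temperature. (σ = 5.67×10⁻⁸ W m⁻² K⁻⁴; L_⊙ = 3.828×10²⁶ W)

A ≈ 0.13

d = 1.54×10⁷ km = 1.54×10¹⁰ m.
L = 0.0560 × 3.828×10²⁶ = 2.14×10²⁵ W.
Flux: S = L/(4πd²) = 2.14×10²⁵/(4π×(1.54×10¹⁰)²) = 7190 W m⁻².
From T_eq⁴ = S(1−A)/(4σ): 1−A = 4σT_eq⁴/S.
1−A = 4 × 5.67×10⁻⁸ × (408)⁴ / 7190 = 0.874.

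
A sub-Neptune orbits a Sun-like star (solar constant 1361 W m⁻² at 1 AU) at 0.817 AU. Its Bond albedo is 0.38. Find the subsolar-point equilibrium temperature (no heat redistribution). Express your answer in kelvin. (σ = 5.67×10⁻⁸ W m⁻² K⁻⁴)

Flux at 0.817 AU: S = 1361/0.817² = 2040 W m⁻².
At the subsolar point the surface absorbs S(1−A) and emits σT⁴ per unit area — no factor of 4, since only the local patch is in balance.
T = [2040 × 0.62 / 5.67×10⁻⁸]^(1/4) = (2.23×10¹⁰)^(1/4) = 386 K.

T_ss ≈ 386 K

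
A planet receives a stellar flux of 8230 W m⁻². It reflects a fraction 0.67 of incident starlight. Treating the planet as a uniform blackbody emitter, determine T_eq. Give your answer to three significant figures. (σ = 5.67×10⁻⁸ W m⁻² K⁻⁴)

T_eq ≈ 331 K

Energy balance: absorbed = emitted ⇒ πR²·S(1−A) = 4πR²·σT_eq⁴, so T_eq⁴ = S(1−A)/(4σ).
T_eq = [8230 × 0.33 / (4 × 5.67×10⁻⁸)]^(1/4) = (1.20×10¹⁰)^(1/4) = 331 K.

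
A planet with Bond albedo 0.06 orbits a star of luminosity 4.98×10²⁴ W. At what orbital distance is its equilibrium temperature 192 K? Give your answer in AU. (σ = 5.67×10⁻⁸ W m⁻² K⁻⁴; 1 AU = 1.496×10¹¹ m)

From T_eq⁴ = L(1−A)/(16πσd²): d = √[L(1−A)/(16πσT_eq⁴)].
d = √[4.98×10²⁴ × 0.94 / (16π × 5.67×10⁻⁸ × (192)⁴)] = 3.48×10¹⁰ m = 0.232 AU.

d ≈ 0.232 AU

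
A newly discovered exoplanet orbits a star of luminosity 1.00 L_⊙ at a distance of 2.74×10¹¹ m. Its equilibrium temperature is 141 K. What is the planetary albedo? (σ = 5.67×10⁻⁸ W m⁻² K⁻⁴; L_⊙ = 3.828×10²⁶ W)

A ≈ 0.78

L = 1.00 × 3.828×10²⁶ = 3.83×10²⁶ W.
Flux: S = L/(4πd²) = 3.83×10²⁶/(4π×(2.74×10¹¹)²) = 406 W m⁻².
From T_eq⁴ = S(1−A)/(4σ): 1−A = 4σT_eq⁴/S.
1−A = 4 × 5.67×10⁻⁸ × (141)⁴ / 406 = 0.221.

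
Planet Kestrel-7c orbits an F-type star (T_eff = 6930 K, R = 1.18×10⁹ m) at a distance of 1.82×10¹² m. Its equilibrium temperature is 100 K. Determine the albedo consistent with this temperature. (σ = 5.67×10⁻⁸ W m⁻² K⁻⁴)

A ≈ 0.59

L = 4πR_⋆²σT_⋆⁴ = 4π(1.18×10⁹)² × 5.67×10⁻⁸ × (6930)⁴ = 2.29×10²⁷ W.
S = L/(4πd²) = 55.0 W m⁻².
From T_eq⁴ = S(1−A)/(4σ): 1−A = 4σT_eq⁴/S.
1−A = 4 × 5.67×10⁻⁸ × (100)⁴ / 55.0 = 0.413.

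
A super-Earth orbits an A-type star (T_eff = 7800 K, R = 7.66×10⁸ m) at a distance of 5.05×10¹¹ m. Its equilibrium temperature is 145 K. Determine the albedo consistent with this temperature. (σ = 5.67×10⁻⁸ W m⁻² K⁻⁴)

L = 4πR_⋆²σT_⋆⁴ = 4π(7.66×10⁸)² × 5.67×10⁻⁸ × (7800)⁴ = 1.55×10²⁷ W.
S = L/(4πd²) = 483 W m⁻².
From T_eq⁴ = S(1−A)/(4σ): 1−A = 4σT_eq⁴/S.
1−A = 4 × 5.67×10⁻⁸ × (145)⁴ / 483 = 0.208.

A ≈ 0.79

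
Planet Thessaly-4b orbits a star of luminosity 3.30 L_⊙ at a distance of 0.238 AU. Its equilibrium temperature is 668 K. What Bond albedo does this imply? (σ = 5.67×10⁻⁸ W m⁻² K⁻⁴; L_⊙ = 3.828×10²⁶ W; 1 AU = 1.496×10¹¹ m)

A ≈ 0.43

d = 0.238 AU = 3.56×10¹⁰ m.
L = 3.30 × 3.828×10²⁶ = 1.26×10²⁷ W.
Flux: S = L/(4πd²) = 1.26×10²⁷/(4π×(3.56×10¹⁰)²) = 7.93×10⁴ W m⁻².
From T_eq⁴ = S(1−A)/(4σ): 1−A = 4σT_eq⁴/S.
1−A = 4 × 5.67×10⁻⁸ × (668)⁴ / 7.93×10⁴ = 0.569.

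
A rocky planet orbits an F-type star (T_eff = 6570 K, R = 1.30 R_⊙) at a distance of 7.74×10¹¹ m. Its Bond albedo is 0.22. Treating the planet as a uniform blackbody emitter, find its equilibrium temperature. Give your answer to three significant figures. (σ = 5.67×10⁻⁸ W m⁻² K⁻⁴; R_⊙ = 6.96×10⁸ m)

R_⋆ = 1.30 × 6.96×10⁸ = 9.05×10⁸ m.
L = 4πR_⋆²σT_⋆⁴ = 4π(9.05×10⁸)² × 5.67×10⁻⁸ × (6570)⁴ = 1.09×10²⁷ W.
S = L/(4πd²) = 144 W m⁻².
Energy balance: absorbed = emitted ⇒ πR²·S(1−A) = 4πR²·σT_eq⁴, so T_eq⁴ = S(1−A)/(4σ).
T_eq = [144 × 0.78 / (4 × 5.67×10⁻⁸)]^(1/4) = (4.97×10⁸)^(1/4) = 149 K.

T_eq ≈ 149 K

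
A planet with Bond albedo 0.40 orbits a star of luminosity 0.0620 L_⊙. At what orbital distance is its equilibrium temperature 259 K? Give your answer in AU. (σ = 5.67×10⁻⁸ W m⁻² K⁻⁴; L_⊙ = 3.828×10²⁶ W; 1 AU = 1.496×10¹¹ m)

d ≈ 0.223 AU

L = 0.0620 × 3.828×10²⁶ = 2.37×10²⁵ W.
From T_eq⁴ = L(1−A)/(16πσd²): d = √[L(1−A)/(16πσT_eq⁴)].
d = √[2.37×10²⁵ × 0.60 / (16π × 5.67×10⁻⁸ × (259)⁴)] = 3.33×10¹⁰ m = 0.223 AU.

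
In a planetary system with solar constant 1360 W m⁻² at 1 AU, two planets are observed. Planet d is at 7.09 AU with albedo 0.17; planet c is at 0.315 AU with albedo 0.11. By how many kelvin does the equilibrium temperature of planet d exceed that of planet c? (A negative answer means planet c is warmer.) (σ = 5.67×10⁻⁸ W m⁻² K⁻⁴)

T_eq = [S₀(1−A)/(4σd²)]^(1/4), so T ∝ (1−A)^(1/4) / √d.
T₁ = [1360×0.83/(4×5.67×10⁻⁸×7.09²)]^(1/4) = 99.75 K.
T₂ = [1360×0.89/(4×5.67×10⁻⁸×0.315²)]^(1/4) = 481.58 K.

ΔT ≈ -381.8 K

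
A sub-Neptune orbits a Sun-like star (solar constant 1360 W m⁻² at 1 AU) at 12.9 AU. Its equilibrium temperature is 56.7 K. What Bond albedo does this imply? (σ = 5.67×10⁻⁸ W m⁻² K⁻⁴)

Flux at 12.9 AU: S = 1360/12.9² = 8.17 W m⁻².
From T_eq⁴ = S(1−A)/(4σ): 1−A = 4σT_eq⁴/S.
1−A = 4 × 5.67×10⁻⁸ × (56.7)⁴ / 8.17 = 0.287.

A ≈ 0.71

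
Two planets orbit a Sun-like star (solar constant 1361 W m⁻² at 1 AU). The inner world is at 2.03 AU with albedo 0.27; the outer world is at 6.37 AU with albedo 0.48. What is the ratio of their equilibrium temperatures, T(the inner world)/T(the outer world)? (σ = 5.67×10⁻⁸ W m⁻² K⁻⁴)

T₁/T₂ ≈ 1.928

T_eq = [S₀(1−A)/(4σd²)]^(1/4), so T ∝ (1−A)^(1/4) / √d.
T₁ = [1361×0.73/(4×5.67×10⁻⁸×2.03²)]^(1/4) = 180.57 K.
T₂ = [1361×0.52/(4×5.67×10⁻⁸×6.37²)]^(1/4) = 93.65 K.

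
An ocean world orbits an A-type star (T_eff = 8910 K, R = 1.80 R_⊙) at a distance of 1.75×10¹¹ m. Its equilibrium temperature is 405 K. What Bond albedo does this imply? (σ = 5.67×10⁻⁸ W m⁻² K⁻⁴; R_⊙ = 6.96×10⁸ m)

R_⋆ = 1.80 × 6.96×10⁸ = 1.25×10⁹ m.
L = 4πR_⋆²σT_⋆⁴ = 4π(1.25×10⁹)² × 5.67×10⁻⁸ × (8910)⁴ = 7.05×10²⁷ W.
S = L/(4πd²) = 1.83×10⁴ W m⁻².
From T_eq⁴ = S(1−A)/(4σ): 1−A = 4σT_eq⁴/S.
1−A = 4 × 5.67×10⁻⁸ × (405)⁴ / 1.83×10⁴ = 0.333.

A ≈ 0.67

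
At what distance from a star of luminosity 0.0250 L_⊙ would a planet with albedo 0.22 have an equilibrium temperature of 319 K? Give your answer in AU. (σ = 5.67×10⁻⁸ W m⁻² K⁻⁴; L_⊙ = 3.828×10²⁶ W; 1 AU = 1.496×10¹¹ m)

d ≈ 0.106 AU

L = 0.0250 × 3.828×10²⁶ = 9.57×10²⁴ W.
From T_eq⁴ = L(1−A)/(16πσd²): d = √[L(1−A)/(16πσT_eq⁴)].
d = √[9.57×10²⁴ × 0.78 / (16π × 5.67×10⁻⁸ × (319)⁴)] = 1.59×10¹⁰ m = 0.106 AU.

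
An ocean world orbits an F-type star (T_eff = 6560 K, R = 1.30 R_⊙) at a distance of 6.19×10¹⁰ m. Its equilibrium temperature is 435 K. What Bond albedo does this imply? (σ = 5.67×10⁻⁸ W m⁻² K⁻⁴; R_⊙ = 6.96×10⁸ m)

A ≈ 0.64

R_⋆ = 1.30 × 6.96×10⁸ = 9.05×10⁸ m.
L = 4πR_⋆²σT_⋆⁴ = 4π(9.05×10⁸)² × 5.67×10⁻⁸ × (6560)⁴ = 1.08×10²⁷ W.
S = L/(4πd²) = 2.24×10⁴ W m⁻².
From T_eq⁴ = S(1−A)/(4σ): 1−A = 4σT_eq⁴/S.
1−A = 4 × 5.67×10⁻⁸ × (435)⁴ / 2.24×10⁴ = 0.362.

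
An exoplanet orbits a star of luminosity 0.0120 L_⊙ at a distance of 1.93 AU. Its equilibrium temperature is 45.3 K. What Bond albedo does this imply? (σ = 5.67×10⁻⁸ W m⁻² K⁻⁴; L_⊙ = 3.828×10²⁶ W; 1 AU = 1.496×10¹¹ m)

d = 1.93 AU = 2.89×10¹¹ m.
L = 0.0120 × 3.828×10²⁶ = 4.59×10²⁴ W.
Flux: S = L/(4πd²) = 4.59×10²⁴/(4π×(2.89×10¹¹)²) = 4.38 W m⁻².
From T_eq⁴ = S(1−A)/(4σ): 1−A = 4σT_eq⁴/S.
1−A = 4 × 5.67×10⁻⁸ × (45.3)⁴ / 4.38 = 0.218.

A ≈ 0.78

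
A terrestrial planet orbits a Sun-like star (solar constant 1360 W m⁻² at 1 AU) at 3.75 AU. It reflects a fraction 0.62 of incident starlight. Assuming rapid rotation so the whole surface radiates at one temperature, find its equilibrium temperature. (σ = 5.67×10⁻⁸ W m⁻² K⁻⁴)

Flux at 3.75 AU: S = 1360/3.75² = 96.7 W m⁻².
Energy balance: absorbed = emitted ⇒ πR²·S(1−A) = 4πR²·σT_eq⁴, so T_eq⁴ = S(1−A)/(4σ).
T_eq = [96.7 × 0.38 / (4 × 5.67×10⁻⁸)]^(1/4) = (1.62×10⁸)^(1/4) = 113 K.

T_eq ≈ 113 K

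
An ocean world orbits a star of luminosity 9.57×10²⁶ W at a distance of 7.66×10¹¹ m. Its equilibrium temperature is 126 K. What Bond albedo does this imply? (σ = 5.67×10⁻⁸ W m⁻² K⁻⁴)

A ≈ 0.56

Flux: S = L/(4πd²) = 9.57×10²⁶/(4π×(7.66×10¹¹)²) = 130 W m⁻².
From T_eq⁴ = S(1−A)/(4σ): 1−A = 4σT_eq⁴/S.
1−A = 4 × 5.67×10⁻⁸ × (126)⁴ / 130 = 0.440.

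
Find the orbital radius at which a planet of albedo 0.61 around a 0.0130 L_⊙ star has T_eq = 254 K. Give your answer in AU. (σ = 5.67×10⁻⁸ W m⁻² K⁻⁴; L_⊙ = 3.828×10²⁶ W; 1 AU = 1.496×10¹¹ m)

L = 0.0130 × 3.828×10²⁶ = 4.98×10²⁴ W.
From T_eq⁴ = L(1−A)/(16πσd²): d = √[L(1−A)/(16πσT_eq⁴)].
d = √[4.98×10²⁴ × 0.39 / (16π × 5.67×10⁻⁸ × (254)⁴)] = 1.28×10¹⁰ m = 0.0855 AU.

d ≈ 0.0855 AU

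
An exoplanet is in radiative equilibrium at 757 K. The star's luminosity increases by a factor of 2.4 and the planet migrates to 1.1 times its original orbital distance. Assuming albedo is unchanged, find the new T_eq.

T_eq ∝ L^(1/4) · d^(−1/2).
T′ = 757 × 2.4^(1/4) / 1.1^(1/2) = 898 K.

T_eq ≈ 898 K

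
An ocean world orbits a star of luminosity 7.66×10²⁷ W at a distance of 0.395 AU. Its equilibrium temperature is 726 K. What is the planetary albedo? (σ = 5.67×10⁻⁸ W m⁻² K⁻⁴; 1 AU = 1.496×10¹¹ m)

A ≈ 0.64

d = 0.395 AU = 5.91×10¹⁰ m.
Flux: S = L/(4πd²) = 7.66×10²⁷/(4π×(5.91×10¹⁰)²) = 1.75×10⁵ W m⁻².
From T_eq⁴ = S(1−A)/(4σ): 1−A = 4σT_eq⁴/S.
1−A = 4 × 5.67×10⁻⁸ × (726)⁴ / 1.75×10⁵ = 0.361.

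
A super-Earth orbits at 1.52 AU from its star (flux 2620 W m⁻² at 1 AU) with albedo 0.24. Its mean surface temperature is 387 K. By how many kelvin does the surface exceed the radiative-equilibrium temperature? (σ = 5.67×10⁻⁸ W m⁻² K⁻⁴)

S = 2620/1.52² = 1134 W m⁻².
T_eq = [S(1−A)/(4σ)]^(1/4) = [1134×0.76/(4×5.67×10⁻⁸)]^(1/4) = 248.3 K.
ΔT = T_surf − T_eq = 387 − 248.3.

ΔT ≈ 138.7 K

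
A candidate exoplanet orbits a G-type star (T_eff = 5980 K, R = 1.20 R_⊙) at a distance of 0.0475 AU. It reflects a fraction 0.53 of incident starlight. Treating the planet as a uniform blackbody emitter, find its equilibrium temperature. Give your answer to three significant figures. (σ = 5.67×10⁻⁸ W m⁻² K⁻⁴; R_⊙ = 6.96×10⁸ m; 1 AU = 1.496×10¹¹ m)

R_⋆ = 1.20 × 6.96×10⁸ = 8.35×10⁸ m.
d = 0.0475 AU = 7.11×10⁹ m.
L = 4πR_⋆²σT_⋆⁴ = 4π(8.35×10⁸)² × 5.67×10⁻⁸ × (5980)⁴ = 6.36×10²⁶ W.
S = L/(4πd²) = 1.00×10⁶ W m⁻².
Energy balance: absorbed = emitted ⇒ πR²·S(1−A) = 4πR²·σT_eq⁴, so T_eq⁴ = S(1−A)/(4σ).
T_eq = [1.00×10⁶ × 0.47 / (4 × 5.67×10⁻⁸)]^(1/4) = (2.08×10¹²)^(1/4) = 1200 K.

T_eq ≈ 1200 K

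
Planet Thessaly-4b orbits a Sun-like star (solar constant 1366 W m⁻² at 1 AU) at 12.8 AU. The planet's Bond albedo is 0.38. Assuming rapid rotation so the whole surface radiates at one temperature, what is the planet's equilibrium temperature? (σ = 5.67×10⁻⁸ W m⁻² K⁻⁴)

T_eq ≈ 69.1 K

Flux at 12.8 AU: S = 1366/12.8² = 8.34 W m⁻².
Energy balance: absorbed = emitted ⇒ πR²·S(1−A) = 4πR²·σT_eq⁴, so T_eq⁴ = S(1−A)/(4σ).
T_eq = [8.34 × 0.62 / (4 × 5.67×10⁻⁸)]^(1/4) = (2.28×10⁷)^(1/4) = 69.1 K.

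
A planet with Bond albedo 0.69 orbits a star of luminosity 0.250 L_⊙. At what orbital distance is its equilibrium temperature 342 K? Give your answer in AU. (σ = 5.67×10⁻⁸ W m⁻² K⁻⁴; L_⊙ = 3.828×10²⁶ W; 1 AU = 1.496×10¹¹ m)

d ≈ 0.184 AU

L = 0.250 × 3.828×10²⁶ = 9.57×10²⁵ W.
From T_eq⁴ = L(1−A)/(16πσd²): d = √[L(1−A)/(16πσT_eq⁴)].
d = √[9.57×10²⁵ × 0.31 / (16π × 5.67×10⁻⁸ × (342)⁴)] = 2.76×10¹⁰ m = 0.184 AU.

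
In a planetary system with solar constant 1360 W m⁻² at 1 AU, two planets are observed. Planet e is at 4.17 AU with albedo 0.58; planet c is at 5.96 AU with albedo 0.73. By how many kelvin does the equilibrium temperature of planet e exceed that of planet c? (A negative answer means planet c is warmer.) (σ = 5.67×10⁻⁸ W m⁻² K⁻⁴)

T_eq = [S₀(1−A)/(4σd²)]^(1/4), so T ∝ (1−A)^(1/4) / √d.
T₁ = [1360×0.42/(4×5.67×10⁻⁸×4.17²)]^(1/4) = 109.70 K.
T₂ = [1360×0.27/(4×5.67×10⁻⁸×5.96²)]^(1/4) = 82.17 K.

ΔT ≈ 27.5 K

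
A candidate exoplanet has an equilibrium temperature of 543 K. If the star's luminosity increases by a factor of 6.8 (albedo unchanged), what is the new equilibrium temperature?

T_eq ≈ 877 K

T_eq ∝ L^(1/4) · d^(−1/2).
T′ = 543 × 6.8^(1/4) = 877 K.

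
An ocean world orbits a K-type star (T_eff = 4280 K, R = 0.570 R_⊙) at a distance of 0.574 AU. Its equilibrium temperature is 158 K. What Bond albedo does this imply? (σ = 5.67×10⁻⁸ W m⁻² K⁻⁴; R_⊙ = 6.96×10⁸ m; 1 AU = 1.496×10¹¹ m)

A ≈ 0.65

R_⋆ = 0.570 × 6.96×10⁸ = 3.97×10⁸ m.
d = 0.574 AU = 8.59×10¹⁰ m.
L = 4πR_⋆²σT_⋆⁴ = 4π(3.97×10⁸)² × 5.67×10⁻⁸ × (4280)⁴ = 3.76×10²⁵ W.
S = L/(4πd²) = 406 W m⁻².
From T_eq⁴ = S(1−A)/(4σ): 1−A = 4σT_eq⁴/S.
1−A = 4 × 5.67×10⁻⁸ × (158)⁴ / 406 = 0.348.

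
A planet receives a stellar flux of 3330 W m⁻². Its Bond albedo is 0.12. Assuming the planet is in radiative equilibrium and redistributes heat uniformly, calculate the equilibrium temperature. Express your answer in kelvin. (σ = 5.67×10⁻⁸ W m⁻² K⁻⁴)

Energy balance: absorbed = emitted ⇒ πR²·S(1−A) = 4πR²·σT_eq⁴, so T_eq⁴ = S(1−A)/(4σ).
T_eq = [3330 × 0.88 / (4 × 5.67×10⁻⁸)]^(1/4) = (1.29×10¹⁰)^(1/4) = 337 K.

T_eq ≈ 337 K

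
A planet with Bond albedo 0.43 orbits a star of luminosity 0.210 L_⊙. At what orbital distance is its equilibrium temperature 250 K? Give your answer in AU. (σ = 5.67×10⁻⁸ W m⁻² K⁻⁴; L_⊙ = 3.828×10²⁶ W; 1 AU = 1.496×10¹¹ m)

d ≈ 0.429 AU

L = 0.210 × 3.828×10²⁶ = 8.04×10²⁵ W.
From T_eq⁴ = L(1−A)/(16πσd²): d = √[L(1−A)/(16πσT_eq⁴)].
d = √[8.04×10²⁵ × 0.57 / (16π × 5.67×10⁻⁸ × (250)⁴)] = 6.42×10¹⁰ m = 0.429 AU.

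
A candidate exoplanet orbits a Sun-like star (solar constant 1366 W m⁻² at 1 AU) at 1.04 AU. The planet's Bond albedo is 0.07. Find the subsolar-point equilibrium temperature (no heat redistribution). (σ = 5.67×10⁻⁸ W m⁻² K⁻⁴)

Flux at 1.04 AU: S = 1366/1.04² = 1260 W m⁻².
At the subsolar point the surface absorbs S(1−A) and emits σT⁴ per unit area — no factor of 4, since only the local patch is in balance.
T = [1260 × 0.93 / 5.67×10⁻⁸]^(1/4) = (2.07×10¹⁰)^(1/4) = 379 K.

T_ss ≈ 379 K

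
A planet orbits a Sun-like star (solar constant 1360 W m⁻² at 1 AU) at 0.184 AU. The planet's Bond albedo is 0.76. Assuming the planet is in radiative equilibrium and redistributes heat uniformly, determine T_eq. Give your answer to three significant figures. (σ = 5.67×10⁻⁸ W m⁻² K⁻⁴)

T_eq ≈ 454 K

Flux at 0.184 AU: S = 1360/0.184² = 4.02×10⁴ W m⁻².
Energy balance: absorbed = emitted ⇒ πR²·S(1−A) = 4πR²·σT_eq⁴, so T_eq⁴ = S(1−A)/(4σ).
T_eq = [4.02×10⁴ × 0.24 / (4 × 5.67×10⁻⁸)]^(1/4) = (4.25×10¹⁰)^(1/4) = 454 K.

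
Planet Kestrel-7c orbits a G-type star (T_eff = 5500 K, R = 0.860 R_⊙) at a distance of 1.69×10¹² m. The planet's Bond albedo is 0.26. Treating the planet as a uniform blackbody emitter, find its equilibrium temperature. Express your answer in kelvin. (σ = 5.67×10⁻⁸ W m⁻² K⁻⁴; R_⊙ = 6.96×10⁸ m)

R_⋆ = 0.860 × 6.96×10⁸ = 5.99×10⁸ m.
L = 4πR_⋆²σT_⋆⁴ = 4π(5.99×10⁸)² × 5.67×10⁻⁸ × (5500)⁴ = 2.34×10²⁶ W.
S = L/(4πd²) = 6.51 W m⁻².
Energy balance: absorbed = emitted ⇒ πR²·S(1−A) = 4πR²·σT_eq⁴, so T_eq⁴ = S(1−A)/(4σ).
T_eq = [6.51 × 0.74 / (4 × 5.67×10⁻⁸)]^(1/4) = (2.12×10⁷)^(1/4) = 67.9 K.

T_eq ≈ 67.9 K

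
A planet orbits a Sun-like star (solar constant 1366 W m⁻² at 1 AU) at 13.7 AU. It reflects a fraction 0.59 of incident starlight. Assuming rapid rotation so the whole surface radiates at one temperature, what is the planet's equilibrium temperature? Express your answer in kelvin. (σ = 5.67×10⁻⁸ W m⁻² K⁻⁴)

T_eq ≈ 60.2 K

Flux at 13.7 AU: S = 1366/13.7² = 7.28 W m⁻².
Energy balance: absorbed = emitted ⇒ πR²·S(1−A) = 4πR²·σT_eq⁴, so T_eq⁴ = S(1−A)/(4σ).
T_eq = [7.28 × 0.41 / (4 × 5.67×10⁻⁸)]^(1/4) = (1.32×10⁷)^(1/4) = 60.2 K.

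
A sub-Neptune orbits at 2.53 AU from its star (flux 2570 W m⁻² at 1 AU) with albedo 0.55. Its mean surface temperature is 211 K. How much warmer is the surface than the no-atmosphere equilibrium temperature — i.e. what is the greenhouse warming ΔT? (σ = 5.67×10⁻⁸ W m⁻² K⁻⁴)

ΔT ≈ 43.0 K

S = 2570/2.53² = 401.5 W m⁻².
T_eq = [S(1−A)/(4σ)]^(1/4) = [401.5×0.45/(4×5.67×10⁻⁸)]^(1/4) = 168.0 K.
ΔT = T_surf − T_eq = 211 − 168.0.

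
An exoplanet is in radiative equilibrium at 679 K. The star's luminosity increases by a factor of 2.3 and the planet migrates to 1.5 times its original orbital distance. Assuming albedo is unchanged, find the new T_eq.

T_eq ≈ 683 K

T_eq ∝ L^(1/4) · d^(−1/2).
T′ = 679 × 2.3^(1/4) / 1.5^(1/2) = 683 K.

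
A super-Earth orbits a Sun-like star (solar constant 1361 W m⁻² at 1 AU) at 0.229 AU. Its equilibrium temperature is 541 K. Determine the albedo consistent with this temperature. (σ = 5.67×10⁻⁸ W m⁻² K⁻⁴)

Flux at 0.229 AU: S = 1361/0.229² = 2.60×10⁴ W m⁻².
From T_eq⁴ = S(1−A)/(4σ): 1−A = 4σT_eq⁴/S.
1−A = 4 × 5.67×10⁻⁸ × (541)⁴ / 2.60×10⁴ = 0.749.

A ≈ 0.25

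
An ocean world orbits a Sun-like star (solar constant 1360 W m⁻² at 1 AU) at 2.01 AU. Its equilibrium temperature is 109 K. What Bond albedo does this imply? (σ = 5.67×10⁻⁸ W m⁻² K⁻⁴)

Flux at 2.01 AU: S = 1360/2.01² = 337 W m⁻².
From T_eq⁴ = S(1−A)/(4σ): 1−A = 4σT_eq⁴/S.
1−A = 4 × 5.67×10⁻⁸ × (109)⁴ / 337 = 0.095.

A ≈ 0.90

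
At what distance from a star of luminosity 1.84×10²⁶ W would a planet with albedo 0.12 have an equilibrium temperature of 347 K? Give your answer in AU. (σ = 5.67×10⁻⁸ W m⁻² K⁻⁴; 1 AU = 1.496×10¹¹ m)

From T_eq⁴ = L(1−A)/(16πσd²): d = √[L(1−A)/(16πσT_eq⁴)].
d = √[1.84×10²⁶ × 0.88 / (16π × 5.67×10⁻⁸ × (347)⁴)] = 6.26×10¹⁰ m = 0.418 AU.

d ≈ 0.418 AU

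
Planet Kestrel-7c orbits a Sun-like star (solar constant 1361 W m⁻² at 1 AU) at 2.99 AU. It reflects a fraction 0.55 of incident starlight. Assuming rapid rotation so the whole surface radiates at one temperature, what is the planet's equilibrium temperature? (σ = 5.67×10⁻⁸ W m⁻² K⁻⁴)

T_eq ≈ 132 K

Flux at 2.99 AU: S = 1361/2.99² = 152 W m⁻².
Energy balance: absorbed = emitted ⇒ πR²·S(1−A) = 4πR²·σT_eq⁴, so T_eq⁴ = S(1−A)/(4σ).
T_eq = [152 × 0.45 / (4 × 5.67×10⁻⁸)]^(1/4) = (3.02×10⁸)^(1/4) = 132 K.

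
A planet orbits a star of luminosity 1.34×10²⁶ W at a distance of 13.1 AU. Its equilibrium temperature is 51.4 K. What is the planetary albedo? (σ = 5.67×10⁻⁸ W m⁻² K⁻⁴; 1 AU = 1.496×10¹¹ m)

d = 13.1 AU = 1.96×10¹² m.
Flux: S = L/(4πd²) = 1.34×10²⁶/(4π×(1.96×10¹²)²) = 2.78 W m⁻².
From T_eq⁴ = S(1−A)/(4σ): 1−A = 4σT_eq⁴/S.
1−A = 4 × 5.67×10⁻⁸ × (51.4)⁴ / 2.78 = 0.570.

A ≈ 0.43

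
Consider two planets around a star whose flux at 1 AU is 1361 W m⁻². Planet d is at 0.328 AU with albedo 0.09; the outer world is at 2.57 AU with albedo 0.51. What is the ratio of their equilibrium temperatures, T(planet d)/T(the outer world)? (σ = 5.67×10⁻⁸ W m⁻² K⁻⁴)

T_eq = [S₀(1−A)/(4σd²)]^(1/4), so T ∝ (1−A)^(1/4) / √d.
T₁ = [1361×0.91/(4×5.67×10⁻⁸×0.328²)]^(1/4) = 474.65 K.
T₂ = [1361×0.49/(4×5.67×10⁻⁸×2.57²)]^(1/4) = 145.26 K.

T₁/T₂ ≈ 3.268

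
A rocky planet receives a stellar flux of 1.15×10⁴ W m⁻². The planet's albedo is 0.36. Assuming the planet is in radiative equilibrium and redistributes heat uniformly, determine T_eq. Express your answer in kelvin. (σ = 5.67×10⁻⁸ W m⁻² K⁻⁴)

T_eq ≈ 424 K

Energy balance: absorbed = emitted ⇒ πR²·S(1−A) = 4πR²·σT_eq⁴, so T_eq⁴ = S(1−A)/(4σ).
T_eq = [1.15×10⁴ × 0.64 / (4 × 5.67×10⁻⁸)]^(1/4) = (3.25×10¹⁰)^(1/4) = 424 K.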